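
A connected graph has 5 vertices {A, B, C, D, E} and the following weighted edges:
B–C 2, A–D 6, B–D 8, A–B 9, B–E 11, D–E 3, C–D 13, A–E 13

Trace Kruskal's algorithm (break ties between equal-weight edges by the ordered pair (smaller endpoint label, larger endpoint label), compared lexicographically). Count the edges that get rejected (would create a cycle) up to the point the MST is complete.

Sort edges by weight, then run Kruskal:
B–C (2): add — endpoints in different components.
D–E (3): add — endpoints in different components.
A–D (6): add — endpoints in different components.
B–D (8): add — endpoints in different components.
Edges rejected before the tree was complete: 0.

0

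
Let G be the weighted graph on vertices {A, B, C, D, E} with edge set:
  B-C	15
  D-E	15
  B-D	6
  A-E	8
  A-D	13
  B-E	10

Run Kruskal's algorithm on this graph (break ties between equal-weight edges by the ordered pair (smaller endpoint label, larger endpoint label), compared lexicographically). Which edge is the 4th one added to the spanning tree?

Sort edges by weight, then run Kruskal:
B-D (6): add. Components now {A} {B,D} {C} {E}
A-E (8): add. Components now {A,E} {B,D} {C}
B-E (10): add. Components now {A,B,D,E} {C}
A-D (13): skip — A and D already connected.
B-C (15): add. Components now {A,B,C,D,E}
The 4th edge added is B-C.

B-C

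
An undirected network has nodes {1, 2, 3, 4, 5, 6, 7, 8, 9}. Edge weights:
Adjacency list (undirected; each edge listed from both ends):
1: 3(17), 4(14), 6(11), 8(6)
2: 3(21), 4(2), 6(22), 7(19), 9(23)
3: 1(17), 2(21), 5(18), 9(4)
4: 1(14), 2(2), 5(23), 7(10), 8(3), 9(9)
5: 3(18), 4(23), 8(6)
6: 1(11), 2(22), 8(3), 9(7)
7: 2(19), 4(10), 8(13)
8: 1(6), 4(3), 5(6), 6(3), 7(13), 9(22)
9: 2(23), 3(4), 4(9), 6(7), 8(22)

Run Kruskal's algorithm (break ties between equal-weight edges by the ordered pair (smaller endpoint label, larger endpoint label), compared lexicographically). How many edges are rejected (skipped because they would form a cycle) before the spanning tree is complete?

Kruskal: consider edges lightest-first.
2 4 (2): add — endpoints in different components.
4 8 (3): add — endpoints in different components.
6 8 (3): add — endpoints in different components.
3 9 (4): add — endpoints in different components.
1 8 (6): add — endpoints in different components.
5 8 (6): add — endpoints in different components.
6 9 (7): add — endpoints in different components.
4 9 (9): skip — 4 and 9 already connected.
4 7 (10): add — endpoints in different components.
Edges rejected before the tree was complete: 1.

1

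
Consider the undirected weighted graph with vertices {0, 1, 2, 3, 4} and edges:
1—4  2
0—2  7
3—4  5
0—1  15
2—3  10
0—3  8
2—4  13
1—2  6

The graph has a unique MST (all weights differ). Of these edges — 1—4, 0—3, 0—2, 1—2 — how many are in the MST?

Kruskal's algorithm — process edges by increasing weight (ties by edge label):
1—4 (2): add — endpoints in different components.
3—4 (5): add — endpoints in different components.
1—2 (6): add — endpoints in different components.
0—2 (7): add — endpoints in different components.
MST edge set: {1—4, 3—4, 1—2, 0—2}.
Of the listed edges, {1—4, 0—2, 1—2} are in the MST → 3.

3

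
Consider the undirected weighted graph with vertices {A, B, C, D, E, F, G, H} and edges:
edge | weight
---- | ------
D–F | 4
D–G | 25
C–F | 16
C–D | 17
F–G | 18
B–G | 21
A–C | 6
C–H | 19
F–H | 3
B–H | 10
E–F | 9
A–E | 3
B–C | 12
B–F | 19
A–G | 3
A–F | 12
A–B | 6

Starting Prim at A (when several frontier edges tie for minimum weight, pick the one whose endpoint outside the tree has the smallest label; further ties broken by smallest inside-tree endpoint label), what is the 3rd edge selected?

A-B

Grow the tree from A using Prim:
Step 1: cheapest edge leaving the tree is A–E (3); add E.
Step 2: cheapest edge leaving the tree is A–G (3); add G.
Step 3: cheapest edge leaving the tree is A–B (6); add B.
Step 4: cheapest edge leaving the tree is A–C (6); add C.
Step 5: cheapest edge leaving the tree is E–F (9); add F.
Step 6: cheapest edge leaving the tree is F–H (3); add H.
Step 7: cheapest edge leaving the tree is D–F (4); add D.
The 3rd edge added is A–B.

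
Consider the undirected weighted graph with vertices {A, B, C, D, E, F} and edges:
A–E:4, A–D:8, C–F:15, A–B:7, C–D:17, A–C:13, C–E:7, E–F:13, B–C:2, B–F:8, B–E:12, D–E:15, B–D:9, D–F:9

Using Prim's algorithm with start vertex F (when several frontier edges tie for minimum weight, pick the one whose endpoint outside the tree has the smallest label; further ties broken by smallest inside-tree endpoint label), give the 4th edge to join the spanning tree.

Prim, starting at F.
Step 1: cheapest edge leaving the tree is B–F (8); add B.
Step 2: cheapest edge leaving the tree is B–C (2); add C.
Step 3: cheapest edge leaving the tree is A–B (7); add A.
Step 4: cheapest edge leaving the tree is A–E (4); add E.
Step 5: cheapest edge leaving the tree is A–D (8); add D.
The 4th edge added is A–E.

A-E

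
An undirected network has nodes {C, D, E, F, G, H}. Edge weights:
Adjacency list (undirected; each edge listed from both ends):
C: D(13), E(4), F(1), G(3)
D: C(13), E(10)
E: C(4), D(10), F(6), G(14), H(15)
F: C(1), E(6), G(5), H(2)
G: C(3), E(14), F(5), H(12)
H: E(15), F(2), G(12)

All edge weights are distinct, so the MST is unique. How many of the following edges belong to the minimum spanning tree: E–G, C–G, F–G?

1

Sort edges by weight, then run Kruskal:
C–F (1): add — endpoints in different components.
F–H (2): add — endpoints in different components.
C–G (3): add — endpoints in different components.
C–E (4): add — endpoints in different components.
F–G (5): skip — F and G already connected.
E–F (6): skip — E and F already connected.
D–E (10): add — endpoints in different components.
MST edge set: {C–F, F–H, C–G, C–E, D–E}.
Of the listed edges, {C–G} are in the MST → 1.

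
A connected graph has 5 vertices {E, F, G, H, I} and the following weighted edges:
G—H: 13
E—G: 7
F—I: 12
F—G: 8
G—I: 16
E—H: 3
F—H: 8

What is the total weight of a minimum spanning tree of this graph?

30

Prim, starting at H.
Step 1: frontier [E—H 3, F—H 8, G—H 13] → take E—H (3); add E.
Step 2: frontier [E—G 7, F—H 8, G—H 13] → take E—G (7); add G.
Step 3: frontier [F—G 8, G—I 16, F—H 8] → take F—G (8); add F.
Step 4: frontier [F—I 12, G—I 16] → take F—I (12); add I.
MST edges: E—H, E—G, F—G, F—I; total weight 3+7+8+12 = 30.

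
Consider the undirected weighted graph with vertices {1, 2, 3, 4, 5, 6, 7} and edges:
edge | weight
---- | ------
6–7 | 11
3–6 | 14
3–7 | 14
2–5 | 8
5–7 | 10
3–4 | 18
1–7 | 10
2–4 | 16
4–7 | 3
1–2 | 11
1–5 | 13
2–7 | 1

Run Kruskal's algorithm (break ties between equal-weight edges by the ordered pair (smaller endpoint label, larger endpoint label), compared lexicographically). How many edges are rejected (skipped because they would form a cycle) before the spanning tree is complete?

Sort edges by weight, then run Kruskal:
2–7 (1): add — endpoints in different components.
4–7 (3): add — endpoints in different components.
2–5 (8): add — endpoints in different components.
1–7 (10): add — endpoints in different components.
5–7 (10): skip — 5 and 7 already connected.
1–2 (11): skip — 1 and 2 already connected.
6–7 (11): add — endpoints in different components.
1–5 (13): skip — 1 and 5 already connected.
3–6 (14): add — endpoints in different components.
Edges rejected before the tree was complete: 3.

3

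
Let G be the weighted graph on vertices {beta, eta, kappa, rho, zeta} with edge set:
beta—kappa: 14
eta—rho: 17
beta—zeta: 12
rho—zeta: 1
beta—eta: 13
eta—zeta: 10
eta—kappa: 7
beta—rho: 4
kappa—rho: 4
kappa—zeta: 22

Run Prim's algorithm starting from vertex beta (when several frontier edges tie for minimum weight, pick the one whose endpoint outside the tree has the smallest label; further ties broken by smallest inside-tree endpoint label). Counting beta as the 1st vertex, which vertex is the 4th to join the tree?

kappa

Prim, starting at beta.
Step 1: frontier [beta—rho 4, beta—zeta 12, beta—eta 13, beta—kappa 14] → take beta—rho (4); add rho.
Step 2: frontier [beta—zeta 12, beta—eta 13, beta—kappa 14, rho—zeta 1, kappa—rho 4, eta—rho 17] → take rho—zeta (1); add zeta.
Step 3: frontier [beta—eta 13, beta—kappa 14, kappa—rho 4, eta—rho 17, eta—zeta 10, kappa—zeta 22] → take kappa—rho (4); add kappa.
Step 4: frontier [beta—eta 13, eta—kappa 7, eta—rho 17, eta—zeta 10] → take eta—kappa (7); add eta.
Vertex order: beta, rho, zeta, kappa, eta. The 4th vertex is kappa.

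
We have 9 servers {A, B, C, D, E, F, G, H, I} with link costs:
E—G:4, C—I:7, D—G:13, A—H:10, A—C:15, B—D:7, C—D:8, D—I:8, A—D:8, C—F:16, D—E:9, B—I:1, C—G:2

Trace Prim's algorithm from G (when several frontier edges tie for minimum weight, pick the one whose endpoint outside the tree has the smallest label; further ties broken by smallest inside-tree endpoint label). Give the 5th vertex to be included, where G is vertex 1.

B

Prim's algorithm from G:
Step 1: frontier [C—G 2, E—G 4, D—G 13] → take C—G (2); add C.
Step 2: frontier [C—I 7, C—D 8, A—C 15, C—F 16, E—G 4, D—G 13] → take E—G (4); add E.
Step 3: frontier [C—I 7, C—D 8, A—C 15, C—F 16, D—E 9, D—G 13] → take C—I (7); add I.
Step 4: frontier [C—D 8, A—C 15, C—F 16, D—E 9, D—G 13, B—I 1, D—I 8] → take B—I (1); add B.
Step 5: frontier [B—D 7, C—D 8, A—C 15, C—F 16, D—E 9, D—G 13, D—I 8] → take B—D (7); add D.
Step 6: frontier [A—C 15, C—F 16, A—D 8] → take A—D (8); add A.
Step 7: frontier [A—H 10, C—F 16] → take A—H (10); add H.
Step 8: frontier [C—F 16] → take C—F (16); add F.
Vertex order: G, C, E, I, B, D, A, H, F. The 5th vertex is B.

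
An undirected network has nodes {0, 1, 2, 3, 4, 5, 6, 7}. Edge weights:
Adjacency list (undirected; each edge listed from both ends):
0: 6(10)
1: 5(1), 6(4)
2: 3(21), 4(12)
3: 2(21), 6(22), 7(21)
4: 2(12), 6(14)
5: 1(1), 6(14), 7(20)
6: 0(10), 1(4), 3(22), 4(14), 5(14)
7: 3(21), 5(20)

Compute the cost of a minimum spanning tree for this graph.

82

Sort edges by weight, then run Kruskal:
1-5 (1): add — endpoints in different components.
1-6 (4): add — endpoints in different components.
0-6 (10): add — endpoints in different components.
2-4 (12): add — endpoints in different components.
4-6 (14): add — endpoints in different components.
5-6 (14): skip — 5 and 6 already connected.
5-7 (20): add — endpoints in different components.
2-3 (21): add — endpoints in different components.
MST edges: 1-5, 1-6, 0-6, 2-4, 4-6, 5-7, 2-3; total weight 1+4+10+12+14+20+21 = 82.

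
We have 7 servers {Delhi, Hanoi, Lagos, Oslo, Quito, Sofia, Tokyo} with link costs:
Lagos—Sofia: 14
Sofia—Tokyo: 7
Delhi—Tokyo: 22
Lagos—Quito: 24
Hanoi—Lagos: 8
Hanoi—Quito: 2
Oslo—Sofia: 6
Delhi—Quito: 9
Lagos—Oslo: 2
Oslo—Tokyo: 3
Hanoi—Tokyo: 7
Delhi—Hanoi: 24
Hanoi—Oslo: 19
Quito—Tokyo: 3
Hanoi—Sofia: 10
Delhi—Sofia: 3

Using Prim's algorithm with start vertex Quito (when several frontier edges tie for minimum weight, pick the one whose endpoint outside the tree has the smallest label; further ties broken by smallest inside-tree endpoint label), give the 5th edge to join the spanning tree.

Oslo-Sofia

Prim, starting at Quito.
Step 1: cheapest edge leaving the tree is Hanoi—Quito (2); add Hanoi.
Step 2: cheapest edge leaving the tree is Quito—Tokyo (3); add Tokyo.
Step 3: cheapest edge leaving the tree is Oslo—Tokyo (3); add Oslo.
Step 4: cheapest edge leaving the tree is Lagos—Oslo (2); add Lagos.
Step 5: cheapest edge leaving the tree is Oslo—Sofia (6); add Sofia.
Step 6: cheapest edge leaving the tree is Delhi—Sofia (3); add Delhi.
The 5th edge added is Oslo—Sofia.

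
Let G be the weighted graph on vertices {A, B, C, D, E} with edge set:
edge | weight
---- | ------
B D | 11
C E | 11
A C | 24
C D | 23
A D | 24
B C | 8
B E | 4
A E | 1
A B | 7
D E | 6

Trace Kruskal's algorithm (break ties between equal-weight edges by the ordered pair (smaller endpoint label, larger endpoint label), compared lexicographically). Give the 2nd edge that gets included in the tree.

Kruskal's algorithm — process edges by increasing weight (ties by edge label):
A E (1): add — endpoints in different components.
B E (4): add — endpoints in different components.
D E (6): add — endpoints in different components.
A B (7): skip — A and B already connected.
B C (8): add — endpoints in different components.
The 2nd edge added is B E.

B-E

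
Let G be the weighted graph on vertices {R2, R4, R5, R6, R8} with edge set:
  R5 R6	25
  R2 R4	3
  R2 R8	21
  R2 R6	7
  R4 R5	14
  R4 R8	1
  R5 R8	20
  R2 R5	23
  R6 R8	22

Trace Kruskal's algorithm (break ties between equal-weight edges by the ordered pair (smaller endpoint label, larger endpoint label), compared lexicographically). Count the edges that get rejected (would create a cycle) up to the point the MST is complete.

Kruskal: consider edges lightest-first.
R4 R8 (1): add — endpoints in different components.
R2 R4 (3): add — endpoints in different components.
R2 R6 (7): add — endpoints in different components.
R4 R5 (14): add — endpoints in different components.
Edges rejected before the tree was complete: 0.

0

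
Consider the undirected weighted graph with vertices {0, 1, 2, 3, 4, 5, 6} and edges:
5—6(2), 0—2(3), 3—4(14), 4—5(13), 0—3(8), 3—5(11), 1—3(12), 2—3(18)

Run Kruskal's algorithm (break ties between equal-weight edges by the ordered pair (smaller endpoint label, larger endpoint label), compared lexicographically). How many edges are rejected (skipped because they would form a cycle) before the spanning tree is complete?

0

Kruskal's algorithm — process edges by increasing weight (ties by edge label):
5—6 (2): add — endpoints in different components.
0—2 (3): add — endpoints in different components.
0—3 (8): add — endpoints in different components.
3—5 (11): add — endpoints in different components.
1—3 (12): add — endpoints in different components.
4—5 (13): add — endpoints in different components.
Edges rejected before the tree was complete: 0.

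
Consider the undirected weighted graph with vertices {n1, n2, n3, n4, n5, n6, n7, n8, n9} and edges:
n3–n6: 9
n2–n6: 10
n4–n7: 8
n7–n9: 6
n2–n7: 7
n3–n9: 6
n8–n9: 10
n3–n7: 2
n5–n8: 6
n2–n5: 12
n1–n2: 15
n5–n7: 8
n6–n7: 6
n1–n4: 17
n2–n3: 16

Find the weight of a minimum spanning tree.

Prim, starting at n9.
Step 1: cheapest edge leaving the tree is n3–n9 (6); add n3.
Step 2: cheapest edge leaving the tree is n3–n7 (2); add n7.
Step 3: cheapest edge leaving the tree is n6–n7 (6); add n6.
Step 4: cheapest edge leaving the tree is n2–n7 (7); add n2.
Step 5: cheapest edge leaving the tree is n4–n7 (8); add n4.
Step 6: cheapest edge leaving the tree is n5–n7 (8); add n5.
Step 7: cheapest edge leaving the tree is n5–n8 (6); add n8.
Step 8: cheapest edge leaving the tree is n1–n2 (15); add n1.
MST edges: n3–n9, n3–n7, n6–n7, n2–n7, n4–n7, n5–n7, n5–n8, n1–n2; total weight 6+2+6+7+8+8+6+15 = 58.

58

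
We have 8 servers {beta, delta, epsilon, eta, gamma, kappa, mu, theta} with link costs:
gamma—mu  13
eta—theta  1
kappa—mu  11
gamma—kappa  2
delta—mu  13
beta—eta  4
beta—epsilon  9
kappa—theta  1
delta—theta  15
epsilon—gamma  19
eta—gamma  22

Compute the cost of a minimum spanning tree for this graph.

Kruskal's algorithm — process edges by increasing weight (ties by edge label):
eta—theta (1): add — endpoints in different components.
kappa—theta (1): add — endpoints in different components.
gamma—kappa (2): add — endpoints in different components.
beta—eta (4): add — endpoints in different components.
beta—epsilon (9): add — endpoints in different components.
kappa—mu (11): add — endpoints in different components.
delta—mu (13): add — endpoints in different components.
MST edges: eta—theta, kappa—theta, gamma—kappa, beta—eta, beta—epsilon, kappa—mu, delta—mu; total weight 1+1+2+4+9+11+13 = 41.

41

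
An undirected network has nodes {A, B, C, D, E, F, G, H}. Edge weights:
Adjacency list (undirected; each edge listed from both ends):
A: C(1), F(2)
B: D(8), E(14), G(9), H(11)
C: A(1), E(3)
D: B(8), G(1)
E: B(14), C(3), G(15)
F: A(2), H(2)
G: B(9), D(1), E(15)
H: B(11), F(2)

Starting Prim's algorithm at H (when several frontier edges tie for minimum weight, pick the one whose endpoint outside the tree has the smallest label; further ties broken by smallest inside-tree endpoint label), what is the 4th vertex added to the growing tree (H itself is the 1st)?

C

Prim, starting at H.
Step 1: cheapest edge leaving the tree is F–H (2); add F.
Step 2: cheapest edge leaving the tree is A–F (2); add A.
Step 3: cheapest edge leaving the tree is A–C (1); add C.
Step 4: cheapest edge leaving the tree is C–E (3); add E.
Step 5: cheapest edge leaving the tree is B–H (11); add B.
Step 6: cheapest edge leaving the tree is B–D (8); add D.
Step 7: cheapest edge leaving the tree is D–G (1); add G.
Vertex order: H, F, A, C, E, B, D, G. The 4th vertex is C.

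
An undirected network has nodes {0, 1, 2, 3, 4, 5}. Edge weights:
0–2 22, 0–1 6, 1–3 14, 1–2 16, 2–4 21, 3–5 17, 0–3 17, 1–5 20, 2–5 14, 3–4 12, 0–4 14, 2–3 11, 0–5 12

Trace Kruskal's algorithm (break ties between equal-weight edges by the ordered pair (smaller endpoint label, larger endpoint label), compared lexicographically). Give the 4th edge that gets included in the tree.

3-4

Kruskal's algorithm — process edges by increasing weight (ties by edge label):
0–1 (6): add — endpoints in different components.
2–3 (11): add — endpoints in different components.
0–5 (12): add — endpoints in different components.
3–4 (12): add — endpoints in different components.
0–4 (14): add — endpoints in different components.
The 4th edge added is 3–4.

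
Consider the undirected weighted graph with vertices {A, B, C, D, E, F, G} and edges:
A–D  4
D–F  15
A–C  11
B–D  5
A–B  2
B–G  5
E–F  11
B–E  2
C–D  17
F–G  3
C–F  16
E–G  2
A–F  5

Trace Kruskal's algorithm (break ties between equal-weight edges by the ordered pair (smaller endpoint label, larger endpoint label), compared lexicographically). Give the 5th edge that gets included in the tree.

A-D

Kruskal's algorithm — process edges by increasing weight (ties by edge label):
A–B (2): add — endpoints in different components.
B–E (2): add — endpoints in different components.
E–G (2): add — endpoints in different components.
F–G (3): add — endpoints in different components.
A–D (4): add — endpoints in different components.
A–F (5): skip — A and F already connected.
B–D (5): skip — B and D already connected.
B–G (5): skip — B and G already connected.
A–C (11): add — endpoints in different components.
The 5th edge added is A–D.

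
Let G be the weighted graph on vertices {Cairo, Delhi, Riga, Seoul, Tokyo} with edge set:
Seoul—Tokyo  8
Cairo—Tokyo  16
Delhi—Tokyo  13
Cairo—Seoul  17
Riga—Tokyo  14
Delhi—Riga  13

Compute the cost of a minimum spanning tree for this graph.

50

Sort edges by weight, then run Kruskal:
Seoul—Tokyo (8): add. Components now {Riga} {Seoul,Tokyo} {Delhi} {Cairo}
Delhi—Riga (13): add. Components now {Delhi,Riga} {Seoul,Tokyo} {Cairo}
Delhi—Tokyo (13): add. Components now {Delhi,Riga,Seoul,Tokyo} {Cairo}
Riga—Tokyo (14): skip — Riga and Tokyo already connected.
Cairo—Tokyo (16): add. Components now {Cairo,Delhi,Riga,Seoul,Tokyo}
MST edges: Seoul—Tokyo, Delhi—Riga, Delhi—Tokyo, Cairo—Tokyo; total weight 8+13+13+16 = 50.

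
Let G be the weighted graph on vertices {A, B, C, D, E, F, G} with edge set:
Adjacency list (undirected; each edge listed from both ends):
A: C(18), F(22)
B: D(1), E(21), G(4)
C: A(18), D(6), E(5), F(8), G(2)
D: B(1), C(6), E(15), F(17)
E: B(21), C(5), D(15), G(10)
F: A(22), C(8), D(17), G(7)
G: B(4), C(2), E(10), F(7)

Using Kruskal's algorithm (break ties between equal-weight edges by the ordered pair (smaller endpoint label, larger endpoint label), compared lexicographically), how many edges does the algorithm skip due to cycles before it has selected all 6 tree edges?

Kruskal's algorithm — process edges by increasing weight (ties by edge label):
B—D (1): add. Components now {A} {B,D} {C} {E} {F} {G}
C—G (2): add. Components now {A} {B,D} {C,G} {E} {F}
B—G (4): add. Components now {A} {B,C,D,G} {E} {F}
C—E (5): add. Components now {A} {B,C,D,E,G} {F}
C—D (6): skip — C and D already connected.
F—G (7): add. Components now {A} {B,C,D,E,F,G}
C—F (8): skip — C and F already connected.
E—G (10): skip — E and G already connected.
D—E (15): skip — D and E already connected.
D—F (17): skip — D and F already connected.
A—C (18): add. Components now {A,B,C,D,E,F,G}
Edges rejected before the tree was complete: 5.

5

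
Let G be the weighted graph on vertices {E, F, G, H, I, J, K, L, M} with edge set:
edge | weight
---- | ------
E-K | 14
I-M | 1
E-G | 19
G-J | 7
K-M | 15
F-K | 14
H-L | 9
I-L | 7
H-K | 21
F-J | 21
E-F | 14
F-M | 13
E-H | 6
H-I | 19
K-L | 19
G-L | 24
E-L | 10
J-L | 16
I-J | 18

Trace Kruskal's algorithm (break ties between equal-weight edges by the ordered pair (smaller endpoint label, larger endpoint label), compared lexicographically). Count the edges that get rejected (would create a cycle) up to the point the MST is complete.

4

Kruskal: consider edges lightest-first.
I-M (1): add — endpoints in different components.
E-H (6): add — endpoints in different components.
G-J (7): add — endpoints in different components.
I-L (7): add — endpoints in different components.
H-L (9): add — endpoints in different components.
E-L (10): skip — E and L already connected.
F-M (13): add — endpoints in different components.
E-F (14): skip — E and F already connected.
E-K (14): add — endpoints in different components.
F-K (14): skip — F and K already connected.
K-M (15): skip — K and M already connected.
J-L (16): add — endpoints in different components.
Edges rejected before the tree was complete: 4.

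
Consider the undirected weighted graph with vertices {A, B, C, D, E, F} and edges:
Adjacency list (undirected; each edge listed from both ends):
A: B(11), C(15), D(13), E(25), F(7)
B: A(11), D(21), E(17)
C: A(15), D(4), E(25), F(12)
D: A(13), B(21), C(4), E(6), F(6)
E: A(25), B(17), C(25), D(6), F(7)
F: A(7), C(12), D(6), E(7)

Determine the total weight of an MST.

Sort edges by weight, then run Kruskal:
C-D (4): add. Components now {A} {B} {C,D} {E} {F}
D-E (6): add. Components now {A} {B} {C,D,E} {F}
D-F (6): add. Components now {A} {B} {C,D,E,F}
A-F (7): add. Components now {A,C,D,E,F} {B}
E-F (7): skip — E and F already connected.
A-B (11): add. Components now {A,B,C,D,E,F}
MST edges: C-D, D-E, D-F, A-F, A-B; total weight 4+6+6+7+11 = 34.

34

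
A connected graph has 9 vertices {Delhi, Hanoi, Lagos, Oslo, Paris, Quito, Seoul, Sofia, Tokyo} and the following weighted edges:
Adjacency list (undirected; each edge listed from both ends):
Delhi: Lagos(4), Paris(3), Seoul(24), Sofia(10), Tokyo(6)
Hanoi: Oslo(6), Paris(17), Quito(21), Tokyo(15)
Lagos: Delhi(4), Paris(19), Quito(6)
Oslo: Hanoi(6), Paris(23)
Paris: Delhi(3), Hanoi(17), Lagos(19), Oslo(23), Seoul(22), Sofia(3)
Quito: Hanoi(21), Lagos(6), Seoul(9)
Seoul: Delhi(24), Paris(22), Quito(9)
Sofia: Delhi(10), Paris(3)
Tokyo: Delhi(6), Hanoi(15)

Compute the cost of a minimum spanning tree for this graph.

52

Sort edges by weight, then run Kruskal:
Delhi Paris (3): add — endpoints in different components.
Paris Sofia (3): add — endpoints in different components.
Delhi Lagos (4): add — endpoints in different components.
Delhi Tokyo (6): add — endpoints in different components.
Hanoi Oslo (6): add — endpoints in different components.
Lagos Quito (6): add — endpoints in different components.
Quito Seoul (9): add — endpoints in different components.
Delhi Sofia (10): skip — Sofia and Delhi already connected.
Hanoi Tokyo (15): add — endpoints in different components.
MST edges: Delhi Paris, Paris Sofia, Delhi Lagos, Delhi Tokyo, Hanoi Oslo, Lagos Quito, Quito Seoul, Hanoi Tokyo; total weight 3+3+4+6+6+6+9+15 = 52.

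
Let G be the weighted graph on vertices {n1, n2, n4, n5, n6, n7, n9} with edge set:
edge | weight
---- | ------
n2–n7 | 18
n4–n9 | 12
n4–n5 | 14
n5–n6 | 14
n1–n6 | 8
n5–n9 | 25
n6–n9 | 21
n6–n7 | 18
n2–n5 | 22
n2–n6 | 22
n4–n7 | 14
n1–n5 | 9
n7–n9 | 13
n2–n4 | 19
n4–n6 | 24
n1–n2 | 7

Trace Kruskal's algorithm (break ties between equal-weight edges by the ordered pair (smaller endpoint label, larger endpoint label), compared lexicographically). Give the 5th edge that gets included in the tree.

n7-n9

Kruskal's algorithm — process edges by increasing weight (ties by edge label):
n1–n2 (7): add. Components now {n1,n2} {n6} {n7} {n4} {n9} {n5}
n1–n6 (8): add. Components now {n1,n2,n6} {n7} {n4} {n9} {n5}
n1–n5 (9): add. Components now {n1,n2,n5,n6} {n7} {n4} {n9}
n4–n9 (12): add. Components now {n1,n2,n5,n6} {n7} {n4,n9}
n7–n9 (13): add. Components now {n1,n2,n5,n6} {n4,n7,n9}
n4–n5 (14): add. Components now {n1,n2,n4,n5,n6,n7,n9}
The 5th edge added is n7–n9.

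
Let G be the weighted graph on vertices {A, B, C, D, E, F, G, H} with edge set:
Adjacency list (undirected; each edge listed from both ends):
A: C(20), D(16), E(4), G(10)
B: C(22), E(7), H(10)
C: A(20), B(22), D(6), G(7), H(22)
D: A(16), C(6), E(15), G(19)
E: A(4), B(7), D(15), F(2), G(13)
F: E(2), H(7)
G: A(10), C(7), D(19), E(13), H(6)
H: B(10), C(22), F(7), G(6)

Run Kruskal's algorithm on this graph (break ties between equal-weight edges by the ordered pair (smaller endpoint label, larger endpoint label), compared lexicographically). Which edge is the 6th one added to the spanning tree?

Sort edges by weight, then run Kruskal:
E—F (2): add — endpoints in different components.
A—E (4): add — endpoints in different components.
C—D (6): add — endpoints in different components.
G—H (6): add — endpoints in different components.
B—E (7): add — endpoints in different components.
C—G (7): add — endpoints in different components.
F—H (7): add — endpoints in different components.
The 6th edge added is C—G.

C-G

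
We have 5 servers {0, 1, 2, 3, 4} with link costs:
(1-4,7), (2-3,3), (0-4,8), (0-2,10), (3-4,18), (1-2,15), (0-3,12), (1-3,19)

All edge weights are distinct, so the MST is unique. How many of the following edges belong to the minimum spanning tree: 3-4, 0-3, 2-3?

Kruskal: consider edges lightest-first.
2-3 (3): add — endpoints in different components.
1-4 (7): add — endpoints in different components.
0-4 (8): add — endpoints in different components.
0-2 (10): add — endpoints in different components.
MST edge set: {2-3, 1-4, 0-4, 0-2}.
Of the listed edges, {2-3} are in the MST → 1.

1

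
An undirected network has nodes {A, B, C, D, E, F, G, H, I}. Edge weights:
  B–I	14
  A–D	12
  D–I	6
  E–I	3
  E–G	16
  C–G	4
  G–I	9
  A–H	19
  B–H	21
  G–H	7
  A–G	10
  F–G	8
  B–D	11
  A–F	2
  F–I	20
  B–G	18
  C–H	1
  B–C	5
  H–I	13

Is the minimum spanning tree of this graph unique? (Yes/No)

Yes

Kruskal: consider edges lightest-first.
C–H (1): add — endpoints in different components.
A–F (2): add — endpoints in different components.
E–I (3): add — endpoints in different components.
C–G (4): add — endpoints in different components.
B–C (5): add — endpoints in different components.
D–I (6): add — endpoints in different components.
G–H (7): skip — G and H already connected.
F–G (8): add — endpoints in different components.
G–I (9): add — endpoints in different components.
Every non-tree edge has weight strictly greater than the heaviest edge on the tree path between its endpoints, so the MST is unique.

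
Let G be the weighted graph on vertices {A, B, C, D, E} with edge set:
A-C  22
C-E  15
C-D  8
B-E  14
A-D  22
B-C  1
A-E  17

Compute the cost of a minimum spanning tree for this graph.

40

Kruskal: consider edges lightest-first.
B-C (1): add — endpoints in different components.
C-D (8): add — endpoints in different components.
B-E (14): add — endpoints in different components.
C-E (15): skip — C and E already connected.
A-E (17): add — endpoints in different components.
MST edges: B-C, C-D, B-E, A-E; total weight 1+8+14+17 = 40.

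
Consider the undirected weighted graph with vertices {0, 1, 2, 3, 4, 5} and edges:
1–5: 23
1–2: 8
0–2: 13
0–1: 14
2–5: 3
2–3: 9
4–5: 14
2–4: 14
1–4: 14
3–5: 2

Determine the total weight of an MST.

Prim's algorithm from 0:
Step 1: frontier [0–2 13, 0–1 14] → take 0–2 (13); add 2.
Step 2: frontier [0–1 14, 2–5 3, 1–2 8, 2–3 9, 2–4 14] → take 2–5 (3); add 5.
Step 3: frontier [0–1 14, 1–2 8, 2–3 9, 2–4 14, 3–5 2, 4–5 14, 1–5 23] → take 3–5 (2); add 3.
Step 4: frontier [0–1 14, 1–2 8, 2–4 14, 4–5 14, 1–5 23] → take 1–2 (8); add 1.
Step 5: frontier [1–4 14, 2–4 14, 4–5 14] → take 1–4 (14); add 4.
MST edges: 0–2, 2–5, 3–5, 1–2, 1–4; total weight 13+3+2+8+14 = 40.

40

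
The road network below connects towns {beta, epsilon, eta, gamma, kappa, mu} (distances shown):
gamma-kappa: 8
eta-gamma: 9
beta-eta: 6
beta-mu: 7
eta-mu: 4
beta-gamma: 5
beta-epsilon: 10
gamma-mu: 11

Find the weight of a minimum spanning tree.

33

Prim's algorithm from mu:
Step 1: frontier [eta-mu 4, beta-mu 7, gamma-mu 11] → take eta-mu (4); add eta.
Step 2: frontier [beta-eta 6, eta-gamma 9, beta-mu 7, gamma-mu 11] → take beta-eta (6); add beta.
Step 3: frontier [beta-gamma 5, beta-epsilon 10, eta-gamma 9, gamma-mu 11] → take beta-gamma (5); add gamma.
Step 4: frontier [beta-epsilon 10, gamma-kappa 8] → take gamma-kappa (8); add kappa.
Step 5: frontier [beta-epsilon 10] → take beta-epsilon (10); add epsilon.
MST edges: eta-mu, beta-eta, beta-gamma, gamma-kappa, beta-epsilon; total weight 4+6+5+8+10 = 33.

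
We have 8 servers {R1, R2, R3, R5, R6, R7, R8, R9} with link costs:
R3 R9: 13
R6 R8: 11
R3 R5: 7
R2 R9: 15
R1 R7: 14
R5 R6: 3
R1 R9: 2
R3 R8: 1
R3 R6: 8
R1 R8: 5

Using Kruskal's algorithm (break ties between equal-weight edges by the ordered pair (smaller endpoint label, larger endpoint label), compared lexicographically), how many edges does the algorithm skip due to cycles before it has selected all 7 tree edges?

3

Kruskal: consider edges lightest-first.
R3 R8 (1): add — endpoints in different components.
R1 R9 (2): add — endpoints in different components.
R5 R6 (3): add — endpoints in different components.
R1 R8 (5): add — endpoints in different components.
R3 R5 (7): add — endpoints in different components.
R3 R6 (8): skip — R3 and R6 already connected.
R6 R8 (11): skip — R8 and R6 already connected.
R3 R9 (13): skip — R3 and R9 already connected.
R1 R7 (14): add — endpoints in different components.
R2 R9 (15): add — endpoints in different components.
Edges rejected before the tree was complete: 3.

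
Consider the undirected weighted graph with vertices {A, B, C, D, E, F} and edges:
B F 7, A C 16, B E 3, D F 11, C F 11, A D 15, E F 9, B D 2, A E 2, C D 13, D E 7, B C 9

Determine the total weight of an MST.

Grow the tree from E using Prim:
Step 1: frontier [A E 2, B E 3, D E 7, E F 9] → take A E (2); add A.
Step 2: frontier [A D 15, A C 16, B E 3, D E 7, E F 9] → take B E (3); add B.
Step 3: frontier [A D 15, A C 16, B D 2, B F 7, B C 9, D E 7, E F 9] → take B D (2); add D.
Step 4: frontier [A C 16, B F 7, B C 9, D F 11, C D 13, E F 9] → take B F (7); add F.
Step 5: frontier [A C 16, B C 9, C D 13, C F 11] → take B C (9); add C.
MST edges: A E, B E, B D, B F, B C; total weight 2+3+2+7+9 = 23.

23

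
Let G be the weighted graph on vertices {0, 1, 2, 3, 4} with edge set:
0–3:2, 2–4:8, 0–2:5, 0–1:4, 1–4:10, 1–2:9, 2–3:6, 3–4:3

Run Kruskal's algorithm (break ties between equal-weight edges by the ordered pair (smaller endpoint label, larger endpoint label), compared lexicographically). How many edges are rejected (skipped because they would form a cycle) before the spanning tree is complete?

0

Kruskal's algorithm — process edges by increasing weight (ties by edge label):
0–3 (2): add. Components now {0,3} {1} {2} {4}
3–4 (3): add. Components now {0,3,4} {1} {2}
0–1 (4): add. Components now {0,1,3,4} {2}
0–2 (5): add. Components now {0,1,2,3,4}
Edges rejected before the tree was complete: 0.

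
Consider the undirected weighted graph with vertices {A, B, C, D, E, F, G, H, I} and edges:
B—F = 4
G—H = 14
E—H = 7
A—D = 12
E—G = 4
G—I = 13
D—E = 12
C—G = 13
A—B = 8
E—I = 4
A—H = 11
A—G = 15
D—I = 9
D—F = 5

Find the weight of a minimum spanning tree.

Grow the tree from D using Prim:
Step 1: frontier [D—F 5, D—I 9, A—D 12, D—E 12] → take D—F (5); add F.
Step 2: frontier [D—I 9, A—D 12, D—E 12, B—F 4] → take B—F (4); add B.
Step 3: frontier [A—B 8, D—I 9, A—D 12, D—E 12] → take A—B (8); add A.
Step 4: frontier [A—H 11, A—G 15, D—I 9, D—E 12] → take D—I (9); add I.
Step 5: frontier [A—H 11, A—G 15, D—E 12, E—I 4, G—I 13] → take E—I (4); add E.
Step 6: frontier [A—H 11, A—G 15, E—G 4, E—H 7, G—I 13] → take E—G (4); add G.
Step 7: frontier [A—H 11, E—H 7, C—G 13, G—H 14] → take E—H (7); add H.
Step 8: frontier [C—G 13] → take C—G (13); add C.
MST edges: D—F, B—F, A—B, D—I, E—I, E—G, E—H, C—G; total weight 5+4+8+9+4+4+7+13 = 54.

54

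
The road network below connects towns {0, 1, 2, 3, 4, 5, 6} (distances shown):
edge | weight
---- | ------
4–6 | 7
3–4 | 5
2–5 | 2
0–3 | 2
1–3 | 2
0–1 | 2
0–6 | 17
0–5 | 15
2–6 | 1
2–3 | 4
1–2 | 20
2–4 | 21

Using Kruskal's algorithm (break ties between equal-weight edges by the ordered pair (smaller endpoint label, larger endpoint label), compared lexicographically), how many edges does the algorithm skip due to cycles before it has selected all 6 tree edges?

Kruskal's algorithm — process edges by increasing weight (ties by edge label):
2–6 (1): add — endpoints in different components.
0–1 (2): add — endpoints in different components.
0–3 (2): add — endpoints in different components.
1–3 (2): skip — 1 and 3 already connected.
2–5 (2): add — endpoints in different components.
2–3 (4): add — endpoints in different components.
3–4 (5): add — endpoints in different components.
Edges rejected before the tree was complete: 1.

1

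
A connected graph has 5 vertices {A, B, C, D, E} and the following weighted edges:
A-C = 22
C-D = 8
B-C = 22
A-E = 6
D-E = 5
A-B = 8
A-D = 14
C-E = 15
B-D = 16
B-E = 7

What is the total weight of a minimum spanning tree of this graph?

Grow the tree from B using Prim:
Step 1: cheapest edge leaving the tree is B-E (7); add E.
Step 2: cheapest edge leaving the tree is D-E (5); add D.
Step 3: cheapest edge leaving the tree is A-E (6); add A.
Step 4: cheapest edge leaving the tree is C-D (8); add C.
MST edges: B-E, D-E, A-E, C-D; total weight 7+5+6+8 = 26.

26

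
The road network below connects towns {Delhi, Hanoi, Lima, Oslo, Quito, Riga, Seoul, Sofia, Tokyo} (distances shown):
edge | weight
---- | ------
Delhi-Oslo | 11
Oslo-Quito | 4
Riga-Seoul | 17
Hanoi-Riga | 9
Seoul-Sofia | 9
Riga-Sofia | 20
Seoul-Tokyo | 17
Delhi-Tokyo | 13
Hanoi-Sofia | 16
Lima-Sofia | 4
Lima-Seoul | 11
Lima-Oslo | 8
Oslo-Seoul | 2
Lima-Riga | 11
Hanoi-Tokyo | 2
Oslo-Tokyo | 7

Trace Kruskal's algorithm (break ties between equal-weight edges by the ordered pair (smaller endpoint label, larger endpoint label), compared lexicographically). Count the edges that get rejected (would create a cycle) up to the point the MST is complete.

1

Sort edges by weight, then run Kruskal:
Hanoi-Tokyo (2): add — endpoints in different components.
Oslo-Seoul (2): add — endpoints in different components.
Lima-Sofia (4): add — endpoints in different components.
Oslo-Quito (4): add — endpoints in different components.
Oslo-Tokyo (7): add — endpoints in different components.
Lima-Oslo (8): add — endpoints in different components.
Hanoi-Riga (9): add — endpoints in different components.
Seoul-Sofia (9): skip — Seoul and Sofia already connected.
Delhi-Oslo (11): add — endpoints in different components.
Edges rejected before the tree was complete: 1.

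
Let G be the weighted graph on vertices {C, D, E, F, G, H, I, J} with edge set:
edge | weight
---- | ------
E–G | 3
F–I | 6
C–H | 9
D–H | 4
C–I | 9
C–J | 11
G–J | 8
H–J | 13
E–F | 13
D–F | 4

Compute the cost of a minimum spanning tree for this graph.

Grow the tree from D using Prim:
Step 1: frontier [D–F 4, D–H 4] → take D–F (4); add F.
Step 2: frontier [D–H 4, F–I 6, E–F 13] → take D–H (4); add H.
Step 3: frontier [F–I 6, E–F 13, C–H 9, H–J 13] → take F–I (6); add I.
Step 4: frontier [E–F 13, C–H 9, H–J 13, C–I 9] → take C–H (9); add C.
Step 5: frontier [C–J 11, E–F 13, H–J 13] → take C–J (11); add J.
Step 6: frontier [E–F 13, G–J 8] → take G–J (8); add G.
Step 7: frontier [E–F 13, E–G 3] → take E–G (3); add E.
MST edges: D–F, D–H, F–I, C–H, C–J, G–J, E–G; total weight 4+4+6+9+11+8+3 = 45.

45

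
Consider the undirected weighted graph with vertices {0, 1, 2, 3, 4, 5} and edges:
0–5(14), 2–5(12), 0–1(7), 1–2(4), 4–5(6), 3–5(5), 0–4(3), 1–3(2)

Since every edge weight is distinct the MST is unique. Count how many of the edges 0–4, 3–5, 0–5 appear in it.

Kruskal's algorithm — process edges by increasing weight (ties by edge label):
1–3 (2): add. Components now {0} {1,3} {2} {4} {5}
0–4 (3): add. Components now {0,4} {1,3} {2} {5}
1–2 (4): add. Components now {0,4} {1,2,3} {5}
3–5 (5): add. Components now {0,4} {1,2,3,5}
4–5 (6): add. Components now {0,1,2,3,4,5}
MST edge set: {1–3, 0–4, 1–2, 3–5, 4–5}.
Of the listed edges, {0–4, 3–5} are in the MST → 2.

2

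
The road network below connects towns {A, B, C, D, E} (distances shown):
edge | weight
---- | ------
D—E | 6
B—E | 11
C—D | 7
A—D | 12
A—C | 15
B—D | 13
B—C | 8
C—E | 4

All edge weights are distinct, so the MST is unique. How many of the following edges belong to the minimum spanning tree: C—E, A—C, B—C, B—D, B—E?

Sort edges by weight, then run Kruskal:
C—E (4): add — endpoints in different components.
D—E (6): add — endpoints in different components.
C—D (7): skip — C and D already connected.
B—C (8): add — endpoints in different components.
B—E (11): skip — B and E already connected.
A—D (12): add — endpoints in different components.
MST edge set: {C—E, D—E, B—C, A—D}.
Of the listed edges, {C—E, B—C} are in the MST → 2.

2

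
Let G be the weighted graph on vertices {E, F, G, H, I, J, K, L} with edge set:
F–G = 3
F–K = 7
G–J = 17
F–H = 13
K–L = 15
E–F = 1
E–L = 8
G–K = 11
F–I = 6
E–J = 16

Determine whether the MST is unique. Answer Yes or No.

Kruskal's algorithm — process edges by increasing weight (ties by edge label):
E–F (1): add — endpoints in different components.
F–G (3): add — endpoints in different components.
F–I (6): add — endpoints in different components.
F–K (7): add — endpoints in different components.
E–L (8): add — endpoints in different components.
G–K (11): skip — G and K already connected.
F–H (13): add — endpoints in different components.
K–L (15): skip — K and L already connected.
E–J (16): add — endpoints in different components.
Every non-tree edge has weight strictly greater than the heaviest edge on the tree path between its endpoints, so the MST is unique.

Yes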